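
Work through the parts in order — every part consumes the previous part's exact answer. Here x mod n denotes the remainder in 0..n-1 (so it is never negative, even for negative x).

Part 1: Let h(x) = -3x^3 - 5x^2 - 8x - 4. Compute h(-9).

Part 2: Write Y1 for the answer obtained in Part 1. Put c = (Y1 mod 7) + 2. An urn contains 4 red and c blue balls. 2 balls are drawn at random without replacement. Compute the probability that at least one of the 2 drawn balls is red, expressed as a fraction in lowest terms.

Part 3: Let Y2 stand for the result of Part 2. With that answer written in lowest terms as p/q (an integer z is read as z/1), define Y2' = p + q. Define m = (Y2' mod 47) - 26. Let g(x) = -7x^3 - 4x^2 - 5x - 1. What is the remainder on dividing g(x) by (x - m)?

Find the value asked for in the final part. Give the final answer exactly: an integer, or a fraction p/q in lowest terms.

Part 1: -3*(-9)^3 - 5*(-9)^2 - 8*(-9)^1 - 4 = (2187) + (-405) + (72) + (-4) = 1850; answer 1850
Part 2: Y1 = 1850; c = 4; total draws C(8,2) = 28; complement C(4,2) = 6; favorable 28 - 6 = 22; P = 11/14; answer 11/14
Part 3: Y2 = 11/14; threaded value p + q = 25; m = -1; remainder = value at the root: -7*(-1)^3 - 4*(-1)^2 - 5*(-1)^1 - 1 = (7) + (-4) + (5) + (-1) = 7; answer 7

7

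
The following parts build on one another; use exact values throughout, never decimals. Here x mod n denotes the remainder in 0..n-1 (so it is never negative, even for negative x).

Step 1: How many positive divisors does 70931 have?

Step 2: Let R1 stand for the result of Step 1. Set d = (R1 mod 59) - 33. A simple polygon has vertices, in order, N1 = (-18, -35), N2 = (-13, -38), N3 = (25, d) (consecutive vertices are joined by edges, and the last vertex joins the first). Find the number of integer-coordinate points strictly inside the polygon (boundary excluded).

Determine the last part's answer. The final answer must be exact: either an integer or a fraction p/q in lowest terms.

Step 1: 70931 = 7 * 10133; number of divisors = (1+1) * (1+1) = 4; answer 4
Step 2: R1 = 4; d = -29; cross terms: (-18*-38 - -13*-35)=229, (-13*-29 - 25*-38)=1327, (25*-35 - -18*-29)=-1397; twice the area = |159| = 159; area = 159/2; boundary points = 1 + 1 + 1 = 3; strictly interior points = area - boundary/2 + 1 = 79; answer 79

79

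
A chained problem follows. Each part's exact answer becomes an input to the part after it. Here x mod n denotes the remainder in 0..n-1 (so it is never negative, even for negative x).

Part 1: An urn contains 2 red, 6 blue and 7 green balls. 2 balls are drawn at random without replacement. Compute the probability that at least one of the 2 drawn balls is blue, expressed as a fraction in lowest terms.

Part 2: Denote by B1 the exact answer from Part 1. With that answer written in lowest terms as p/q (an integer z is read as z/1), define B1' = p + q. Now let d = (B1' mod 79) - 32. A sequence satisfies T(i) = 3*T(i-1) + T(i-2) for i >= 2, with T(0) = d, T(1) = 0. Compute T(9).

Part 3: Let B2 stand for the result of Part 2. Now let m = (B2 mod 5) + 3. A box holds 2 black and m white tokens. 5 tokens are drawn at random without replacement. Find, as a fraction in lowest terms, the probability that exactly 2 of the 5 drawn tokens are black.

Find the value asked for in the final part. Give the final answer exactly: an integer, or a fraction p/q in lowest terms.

10/21

Part 1: total draws C(15,2) = 105; complement C(9,2) = 36; favorable 105 - 36 = 69; P = 23/35; answer 23/35
Part 2: B1 = 23/35; threaded value p + q = 58; d = 26; T(2) = 3*(0) + 1*(26) = 26; iterating: T(2)=26, T(3)=78, T(4)=260, T(5)=858, T(6)=2834, T(7)=9360, T(8)=30914, T(9)=102102; answer 102102
Part 3: B2 = 102102; m = 5; total draws C(7,5) = 21; favorable C(2,2)*C(5,3) = 10; P = 10/21; answer 10/21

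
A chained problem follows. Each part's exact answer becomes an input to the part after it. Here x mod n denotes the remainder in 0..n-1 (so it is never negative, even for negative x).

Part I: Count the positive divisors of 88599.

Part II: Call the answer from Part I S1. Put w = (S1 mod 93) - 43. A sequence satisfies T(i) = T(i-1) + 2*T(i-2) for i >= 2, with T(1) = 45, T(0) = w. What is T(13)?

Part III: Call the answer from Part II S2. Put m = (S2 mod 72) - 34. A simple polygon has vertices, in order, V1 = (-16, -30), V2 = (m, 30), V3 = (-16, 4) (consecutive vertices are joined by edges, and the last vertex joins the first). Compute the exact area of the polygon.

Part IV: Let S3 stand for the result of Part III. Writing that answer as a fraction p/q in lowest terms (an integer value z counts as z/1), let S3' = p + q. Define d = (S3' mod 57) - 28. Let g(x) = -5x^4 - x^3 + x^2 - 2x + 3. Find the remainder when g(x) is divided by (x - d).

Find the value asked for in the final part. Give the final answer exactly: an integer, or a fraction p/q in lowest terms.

-33468

Part I: 88599 = 3 * 7 * 4219; number of divisors = (1+1) * (1+1) * (1+1) = 8; answer 8
Part II: S1 = 8; w = -35; T(2) = 1*(45) + 2*(-35) = -25; iterating: T(2)=-25, T(3)=65, T(4)=15, T(5)=145, T(6)=175, T(7)=465, T(8)=815, T(9)=1745, T(10)=3375, T(11)=6865, T(12)=13615, T(13)=27345; answer 27345
Part III: S2 = 27345; m = 23; cross terms: (-16*30 - 23*-30)=210, (23*4 - -16*30)=572, (-16*-30 - -16*4)=544; twice the area = |1326| = 1326; area = 663; answer 663
Part IV: S3 = 663; threaded value p + q = 664; d = 9; remainder = value at the root: -5*(9)^4 - 1*(9)^3 + 1*(9)^2 - 2*(9)^1 + 3 = (-32805) + (-729) + (81) + (-18) + (3) = -33468; answer -33468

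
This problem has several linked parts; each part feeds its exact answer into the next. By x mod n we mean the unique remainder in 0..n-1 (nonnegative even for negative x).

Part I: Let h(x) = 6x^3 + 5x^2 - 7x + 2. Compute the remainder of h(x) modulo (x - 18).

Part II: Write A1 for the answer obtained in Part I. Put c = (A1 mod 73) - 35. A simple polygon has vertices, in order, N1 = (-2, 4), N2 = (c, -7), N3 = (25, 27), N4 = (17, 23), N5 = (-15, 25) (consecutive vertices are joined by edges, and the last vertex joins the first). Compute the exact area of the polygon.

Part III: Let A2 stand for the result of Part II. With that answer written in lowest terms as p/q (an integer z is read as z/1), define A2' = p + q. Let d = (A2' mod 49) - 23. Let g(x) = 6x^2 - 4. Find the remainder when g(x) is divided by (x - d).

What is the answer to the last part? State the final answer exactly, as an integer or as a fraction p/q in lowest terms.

3746

Part I: remainder = value at the root: 6*(18)^3 + 5*(18)^2 - 7*(18)^1 + 2 = (34992) + (1620) + (-126) + (2) = 36488; answer 36488
Part II: A1 = 36488; c = 26; cross terms: (-2*-7 - 26*4)=-90, (26*27 - 25*-7)=877, (25*23 - 17*27)=116, (17*25 - -15*23)=770, (-15*4 - -2*25)=-10; twice the area = |1663| = 1663; area = 1663/2; answer 1663/2
Part III: A2 = 1663/2; threaded value p + q = 1665; d = 25; remainder = value at the root: 6*(25)^2 - 4 = (3750) + (-4) = 3746; answer 3746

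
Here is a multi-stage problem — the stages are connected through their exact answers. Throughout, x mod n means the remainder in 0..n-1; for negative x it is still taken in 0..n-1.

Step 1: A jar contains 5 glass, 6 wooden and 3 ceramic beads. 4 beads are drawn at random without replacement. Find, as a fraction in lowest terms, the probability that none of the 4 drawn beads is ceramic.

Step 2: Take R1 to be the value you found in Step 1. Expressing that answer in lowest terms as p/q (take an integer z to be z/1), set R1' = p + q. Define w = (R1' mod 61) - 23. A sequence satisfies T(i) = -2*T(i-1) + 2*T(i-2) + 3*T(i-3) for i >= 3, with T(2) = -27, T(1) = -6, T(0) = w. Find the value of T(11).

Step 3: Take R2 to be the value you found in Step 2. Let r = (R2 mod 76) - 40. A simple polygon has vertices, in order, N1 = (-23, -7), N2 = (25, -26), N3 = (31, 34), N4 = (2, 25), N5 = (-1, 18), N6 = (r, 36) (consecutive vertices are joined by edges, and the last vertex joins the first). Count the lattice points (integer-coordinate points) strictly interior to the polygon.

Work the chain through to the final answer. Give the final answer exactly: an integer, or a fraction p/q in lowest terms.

Step 1: total draws C(14,4) = 1001; favorable C(11,4) = 330; P = 30/91; answer 30/91
Step 2: R1 = 30/91; threaded value p + q = 121; w = 37; T(3) = -2*(-27) + 2*(-6) + 3*(37) = 153; iterating: T(3)=153, T(4)=-378, T(5)=981, T(6)=-2259, T(7)=5346, T(8)=-12267, T(9)=28449, T(10)=-65394, T(11)=150885; answer 150885
Step 3: R2 = 150885; r = -15; cross terms: (-23*-26 - 25*-7)=773, (25*34 - 31*-26)=1656, (31*25 - 2*34)=707, (2*18 - -1*25)=61, (-1*36 - -15*18)=234, (-15*-7 - -23*36)=933; twice the area = |4364| = 4364; area = 2182; boundary points = 1 + 6 + 1 + 1 + 2 + 1 = 12; strictly interior points = area - boundary/2 + 1 = 2177; answer 2177

2177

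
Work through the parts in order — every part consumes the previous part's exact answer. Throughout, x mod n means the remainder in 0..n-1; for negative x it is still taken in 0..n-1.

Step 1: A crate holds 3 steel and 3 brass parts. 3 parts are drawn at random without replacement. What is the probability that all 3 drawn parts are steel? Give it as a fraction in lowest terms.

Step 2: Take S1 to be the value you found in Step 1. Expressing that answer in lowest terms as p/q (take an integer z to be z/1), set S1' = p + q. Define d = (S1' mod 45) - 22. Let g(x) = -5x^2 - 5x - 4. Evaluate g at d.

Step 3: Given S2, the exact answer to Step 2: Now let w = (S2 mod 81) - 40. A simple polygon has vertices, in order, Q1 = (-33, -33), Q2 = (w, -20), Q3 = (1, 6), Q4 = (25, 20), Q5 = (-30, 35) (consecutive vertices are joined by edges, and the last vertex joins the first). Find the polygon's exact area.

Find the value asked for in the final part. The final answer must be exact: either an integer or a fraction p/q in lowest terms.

5613/2

Step 1: total draws C(6,3) = 20; favorable C(3,3) = 1; P = 1/20; answer 1/20
Step 2: S1 = 1/20; threaded value p + q = 21; d = -1; -5*(-1)^2 - 5*(-1)^1 - 4 = (-5) + (5) + (-4) = -4; answer -4
Step 3: S2 = -4; w = 37; cross terms: (-33*-20 - 37*-33)=1881, (37*6 - 1*-20)=242, (1*20 - 25*6)=-130, (25*35 - -30*20)=1475, (-30*-33 - -33*35)=2145; twice the area = |5613| = 5613; area = 5613/2; answer 5613/2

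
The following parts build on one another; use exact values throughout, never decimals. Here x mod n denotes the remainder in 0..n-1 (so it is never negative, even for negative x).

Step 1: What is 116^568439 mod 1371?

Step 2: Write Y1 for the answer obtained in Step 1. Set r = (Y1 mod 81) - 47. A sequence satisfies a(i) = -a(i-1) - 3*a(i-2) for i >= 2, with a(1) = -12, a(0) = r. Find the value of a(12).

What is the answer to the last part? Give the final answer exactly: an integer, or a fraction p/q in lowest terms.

Step 1: squarings mod 1371: 116^1=116, 116^2=1117, 116^4=79, 116^8=757, 116^16=1342, 116^32=841, 116^64=1216, 116^128=718, 116^256=28, 116^512=784, 116^1024=448, 116^2048=538, 116^4096=163, 116^8192=520, 116^16384=313, 116^32768=628, 116^65536=907, 116^131072=49, 116^262144=1030, 116^524288=1117; 116^568439 = 116^1 * 116^2 * 116^4 * 116^16 * 116^32 * 116^64 * 116^1024 * 116^2048 * 116^8192 * 116^32768 * 116^524288 = 230 (mod 1371); answer 230
Step 2: Y1 = 230; r = 21; a(2) = -1*(-12) - 3*(21) = -51; iterating: a(2)=-51, a(3)=87, a(4)=66, a(5)=-327, a(6)=129, a(7)=852, a(8)=-1239, a(9)=-1317, a(10)=5034, a(11)=-1083, a(12)=-14019; answer -14019

-14019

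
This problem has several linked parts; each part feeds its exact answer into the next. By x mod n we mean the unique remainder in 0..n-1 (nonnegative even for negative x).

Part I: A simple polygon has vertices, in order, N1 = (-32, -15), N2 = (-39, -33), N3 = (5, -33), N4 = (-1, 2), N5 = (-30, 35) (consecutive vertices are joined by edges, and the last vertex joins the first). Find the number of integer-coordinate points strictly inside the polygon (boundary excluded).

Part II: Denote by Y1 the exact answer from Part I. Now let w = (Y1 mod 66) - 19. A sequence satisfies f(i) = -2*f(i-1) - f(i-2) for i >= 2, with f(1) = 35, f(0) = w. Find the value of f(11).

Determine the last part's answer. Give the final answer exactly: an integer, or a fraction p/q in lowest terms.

275

Part I: cross terms: (-32*-33 - -39*-15)=471, (-39*-33 - 5*-33)=1452, (5*2 - -1*-33)=-23, (-1*35 - -30*2)=25, (-30*-15 - -32*35)=1570; twice the area = |3495| = 3495; area = 3495/2; boundary points = 1 + 44 + 1 + 1 + 2 = 49; strictly interior points = area - boundary/2 + 1 = 1724; answer 1724
Part II: Y1 = 1724; w = -11; f(2) = -2*(35) - 1*(-11) = -59; iterating: f(2)=-59, f(3)=83, f(4)=-107, f(5)=131, f(6)=-155, f(7)=179, f(8)=-203, f(9)=227, f(10)=-251, f(11)=275; answer 275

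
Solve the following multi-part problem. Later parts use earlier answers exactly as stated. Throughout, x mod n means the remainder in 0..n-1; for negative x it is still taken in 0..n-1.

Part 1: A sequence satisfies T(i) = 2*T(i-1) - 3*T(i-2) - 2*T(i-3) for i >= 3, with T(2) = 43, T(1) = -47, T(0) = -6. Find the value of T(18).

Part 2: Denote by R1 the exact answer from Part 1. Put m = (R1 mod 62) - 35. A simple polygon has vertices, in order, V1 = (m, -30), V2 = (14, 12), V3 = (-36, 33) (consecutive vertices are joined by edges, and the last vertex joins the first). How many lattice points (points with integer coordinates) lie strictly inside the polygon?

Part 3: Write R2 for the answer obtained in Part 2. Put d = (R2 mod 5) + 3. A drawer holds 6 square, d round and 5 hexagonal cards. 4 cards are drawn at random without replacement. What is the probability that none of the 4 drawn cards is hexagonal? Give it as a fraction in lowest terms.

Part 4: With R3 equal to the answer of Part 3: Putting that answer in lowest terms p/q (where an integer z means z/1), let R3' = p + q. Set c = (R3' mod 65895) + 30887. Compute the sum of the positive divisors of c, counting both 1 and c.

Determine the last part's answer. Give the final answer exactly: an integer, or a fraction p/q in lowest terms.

Part 1: T(3) = 2*(43) - 3*(-47) - 2*(-6) = 239; iterating: T(3)=239, T(4)=443, T(5)=83, T(6)=-1641, T(7)=-4417, T(8)=-4077, T(9)=8379, T(10)=37823, T(11)=58663, T(12)=-12901, T(13)=-277437, T(14)=-633497, T(15)=-408881, T(16)=1637603, T(17)=5768843, T(18)=7442639; answer 7442639
Part 2: R1 = 7442639; m = 0; cross terms: (0*12 - 14*-30)=420, (14*33 - -36*12)=894, (-36*-30 - 0*33)=1080; twice the area = |2394| = 2394; area = 1197; boundary points = 14 + 1 + 9 = 24; strictly interior points = area - boundary/2 + 1 = 1186; answer 1186
Part 3: R2 = 1186; d = 4; total draws C(15,4) = 1365; favorable C(10,4) = 210; P = 2/13; answer 2/13
Part 4: R3 = 2/13; threaded value p + q = 15; c = 30902; 30902 = 2 * 15451; sigma = (1 + 2) * (1 + 15451) = 3 * 15452 = 46356; answer 46356

46356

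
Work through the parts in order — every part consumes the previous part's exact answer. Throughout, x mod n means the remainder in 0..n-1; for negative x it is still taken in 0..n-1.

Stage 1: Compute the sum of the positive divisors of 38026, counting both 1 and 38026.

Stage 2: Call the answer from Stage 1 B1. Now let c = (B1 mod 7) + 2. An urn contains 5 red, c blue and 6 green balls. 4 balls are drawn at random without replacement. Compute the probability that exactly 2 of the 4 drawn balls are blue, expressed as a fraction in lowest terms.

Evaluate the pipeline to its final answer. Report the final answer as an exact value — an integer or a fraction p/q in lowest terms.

Stage 1: 38026 = 2 * 19013; sigma = (1 + 2) * (1 + 19013) = 3 * 19014 = 57042; answer 57042
Stage 2: B1 = 57042; c = 8; total draws C(19,4) = 3876; favorable C(8,2)*C(11,2) = 1540; P = 385/969; answer 385/969

385/969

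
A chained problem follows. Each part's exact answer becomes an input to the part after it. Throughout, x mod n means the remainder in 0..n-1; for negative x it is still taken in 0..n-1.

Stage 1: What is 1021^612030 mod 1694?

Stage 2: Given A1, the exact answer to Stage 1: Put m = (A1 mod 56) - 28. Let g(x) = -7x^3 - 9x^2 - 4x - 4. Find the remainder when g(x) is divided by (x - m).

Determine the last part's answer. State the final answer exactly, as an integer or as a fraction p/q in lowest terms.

13906

Stage 1: squarings mod 1694: 1021^1=1021, 1021^2=631, 1021^4=71, 1021^8=1653, 1021^16=1681, 1021^32=169, 1021^64=1457, 1021^128=267, 1021^256=141, 1021^512=1247, 1021^1024=1611, 1021^2048=113, 1021^4096=911, 1021^8192=1555, 1021^16384=687, 1021^32768=1037, 1021^65536=1373, 1021^131072=1401, 1021^262144=1149, 1021^524288=575; 1021^612030 = 1021^2 * 1021^4 * 1021^8 * 1021^16 * 1021^32 * 1021^128 * 1021^512 * 1021^1024 * 1021^4096 * 1021^16384 * 1021^65536 * 1021^524288 = 463 (mod 1694); answer 463
Stage 2: A1 = 463; m = -13; remainder = value at the root: -7*(-13)^3 - 9*(-13)^2 - 4*(-13)^1 - 4 = (15379) + (-1521) + (52) + (-4) = 13906; answer 13906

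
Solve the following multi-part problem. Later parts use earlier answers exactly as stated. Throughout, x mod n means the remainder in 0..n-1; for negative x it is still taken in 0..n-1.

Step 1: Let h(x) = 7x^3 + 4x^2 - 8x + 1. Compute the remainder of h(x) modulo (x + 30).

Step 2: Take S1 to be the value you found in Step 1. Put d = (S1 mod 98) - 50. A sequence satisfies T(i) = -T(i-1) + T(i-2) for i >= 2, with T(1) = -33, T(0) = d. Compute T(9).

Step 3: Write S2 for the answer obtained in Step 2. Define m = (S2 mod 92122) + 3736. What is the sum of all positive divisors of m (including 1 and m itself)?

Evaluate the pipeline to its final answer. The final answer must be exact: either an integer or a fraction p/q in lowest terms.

Step 1: remainder = value at the root: 7*(-30)^3 + 4*(-30)^2 - 8*(-30)^1 + 1 = (-189000) + (3600) + (240) + (1) = -185159; answer -185159
Step 2: S1 = -185159; d = 11; T(2) = -1*(-33) + 1*(11) = 44; iterating: T(2)=44, T(3)=-77, T(4)=121, T(5)=-198, T(6)=319, T(7)=-517, T(8)=836, T(9)=-1353; answer -1353
Step 3: S2 = -1353; m = 94505; 94505 = 5 * 41 * 461; sigma = (1 + 5) * (1 + 41) * (1 + 461) = 6 * 42 * 462 = 116424; answer 116424

116424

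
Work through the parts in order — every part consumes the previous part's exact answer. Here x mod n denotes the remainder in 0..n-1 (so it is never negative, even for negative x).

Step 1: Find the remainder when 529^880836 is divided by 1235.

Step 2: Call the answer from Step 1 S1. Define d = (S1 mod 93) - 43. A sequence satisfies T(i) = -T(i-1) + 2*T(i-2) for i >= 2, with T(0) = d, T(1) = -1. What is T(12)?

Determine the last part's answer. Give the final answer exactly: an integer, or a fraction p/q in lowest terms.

5463

Step 1: squarings mod 1235: 529^1=529, 529^2=731, 529^4=841, 529^8=861, 529^16=321, 529^32=536, 529^64=776, 529^128=731, 529^256=841, 529^512=861, 529^1024=321, 529^2048=536, 529^4096=776, 529^8192=731, 529^16384=841, 529^32768=861, 529^65536=321, 529^131072=536, 529^262144=776, 529^524288=731; 529^880836 = 529^4 * 529^64 * 529^128 * 529^4096 * 529^8192 * 529^16384 * 529^65536 * 529^262144 * 529^524288 = 976 (mod 1235); answer 976
Step 2: S1 = 976; d = 3; T(2) = -1*(-1) + 2*(3) = 7; iterating: T(2)=7, T(3)=-9, T(4)=23, T(5)=-41, T(6)=87, T(7)=-169, T(8)=343, T(9)=-681, T(10)=1367, T(11)=-2729, T(12)=5463; answer 5463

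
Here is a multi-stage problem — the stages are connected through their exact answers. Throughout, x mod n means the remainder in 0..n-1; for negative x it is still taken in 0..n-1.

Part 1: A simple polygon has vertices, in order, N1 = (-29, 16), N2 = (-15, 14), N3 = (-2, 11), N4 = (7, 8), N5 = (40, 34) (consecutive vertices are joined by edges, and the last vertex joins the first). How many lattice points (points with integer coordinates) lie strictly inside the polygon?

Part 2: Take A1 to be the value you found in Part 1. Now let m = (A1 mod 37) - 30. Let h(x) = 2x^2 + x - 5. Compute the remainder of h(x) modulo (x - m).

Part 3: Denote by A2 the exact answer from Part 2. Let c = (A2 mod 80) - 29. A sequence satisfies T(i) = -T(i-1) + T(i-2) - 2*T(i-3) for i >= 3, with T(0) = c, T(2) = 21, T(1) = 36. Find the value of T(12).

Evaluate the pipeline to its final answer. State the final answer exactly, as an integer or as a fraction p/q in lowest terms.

Part 1: cross terms: (-29*14 - -15*16)=-166, (-15*11 - -2*14)=-137, (-2*8 - 7*11)=-93, (7*34 - 40*8)=-82, (40*16 - -29*34)=1626; twice the area = |1148| = 1148; area = 574; boundary points = 2 + 1 + 3 + 1 + 3 = 10; strictly interior points = area - boundary/2 + 1 = 570; answer 570
Part 2: A1 = 570; m = -15; remainder = value at the root: 2*(-15)^2 + 1*(-15)^1 - 5 = (450) + (-15) + (-5) = 430; answer 430
Part 3: A2 = 430; c = 1; T(3) = -1*(21) + 1*(36) - 2*(1) = 13; iterating: T(3)=13, T(4)=-64, T(5)=35, T(6)=-125, T(7)=288, T(8)=-483, T(9)=1021, T(10)=-2080, T(11)=4067, T(12)=-8189; answer -8189

-8189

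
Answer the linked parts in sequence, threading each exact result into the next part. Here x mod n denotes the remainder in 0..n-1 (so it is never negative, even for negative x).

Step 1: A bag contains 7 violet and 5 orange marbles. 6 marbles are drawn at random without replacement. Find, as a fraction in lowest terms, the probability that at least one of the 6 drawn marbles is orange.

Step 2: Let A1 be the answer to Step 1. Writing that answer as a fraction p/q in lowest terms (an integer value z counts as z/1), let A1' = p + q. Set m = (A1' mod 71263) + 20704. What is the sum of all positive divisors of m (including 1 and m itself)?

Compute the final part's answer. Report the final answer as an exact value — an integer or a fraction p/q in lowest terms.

Step 1: total draws C(12,6) = 924; complement C(7,6) = 7; favorable 924 - 7 = 917; P = 131/132; answer 131/132
Step 2: A1 = 131/132; threaded value p + q = 263; m = 20967; 20967 = 3 * 29 * 241; sigma = (1 + 3) * (1 + 29) * (1 + 241) = 4 * 30 * 242 = 29040; answer 29040

29040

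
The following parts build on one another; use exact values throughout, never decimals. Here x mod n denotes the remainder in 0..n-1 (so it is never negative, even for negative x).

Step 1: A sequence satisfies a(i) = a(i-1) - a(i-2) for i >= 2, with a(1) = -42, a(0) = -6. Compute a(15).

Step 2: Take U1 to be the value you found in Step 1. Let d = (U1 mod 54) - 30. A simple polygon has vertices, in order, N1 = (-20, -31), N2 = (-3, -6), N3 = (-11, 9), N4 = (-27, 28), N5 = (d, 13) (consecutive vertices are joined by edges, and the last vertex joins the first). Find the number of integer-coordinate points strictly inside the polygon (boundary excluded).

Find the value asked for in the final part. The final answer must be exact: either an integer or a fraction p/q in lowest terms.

593

Step 1: a(2) = 1*(-42) - 1*(-6) = -36; iterating: a(2)=-36, a(3)=6, a(4)=42, a(5)=36, a(6)=-6, a(7)=-42, a(8)=-36, a(9)=6, a(10)=42, a(11)=36, a(12)=-6, a(13)=-42, a(14)=-36, a(15)=6; answer 6
Step 2: U1 = 6; d = -24; cross terms: (-20*-6 - -3*-31)=27, (-3*9 - -11*-6)=-93, (-11*28 - -27*9)=-65, (-27*13 - -24*28)=321, (-24*-31 - -20*13)=1004; twice the area = |1194| = 1194; area = 597; boundary points = 1 + 1 + 1 + 3 + 4 = 10; strictly interior points = area - boundary/2 + 1 = 593; answer 593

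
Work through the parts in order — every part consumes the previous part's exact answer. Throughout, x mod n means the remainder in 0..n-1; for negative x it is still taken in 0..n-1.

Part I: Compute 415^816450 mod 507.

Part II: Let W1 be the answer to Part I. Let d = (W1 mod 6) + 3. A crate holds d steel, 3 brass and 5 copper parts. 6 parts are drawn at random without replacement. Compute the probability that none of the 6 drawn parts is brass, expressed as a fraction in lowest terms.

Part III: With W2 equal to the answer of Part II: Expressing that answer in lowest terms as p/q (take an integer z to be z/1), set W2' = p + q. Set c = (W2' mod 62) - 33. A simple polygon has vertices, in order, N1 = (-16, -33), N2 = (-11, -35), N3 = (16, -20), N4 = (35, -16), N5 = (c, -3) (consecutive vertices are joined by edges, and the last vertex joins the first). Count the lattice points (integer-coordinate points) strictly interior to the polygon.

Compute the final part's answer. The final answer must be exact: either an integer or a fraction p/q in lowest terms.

Part I: squarings mod 507: 415^1=415, 415^2=352, 415^4=196, 415^8=391, 415^16=274, 415^32=40, 415^64=79, 415^128=157, 415^256=313, 415^512=118, 415^1024=235, 415^2048=469, 415^4096=430, 415^8192=352, 415^16384=196, 415^32768=391, 415^65536=274, 415^131072=40, 415^262144=79, 415^524288=157; 415^816450 = 415^2 * 415^64 * 415^256 * 415^1024 * 415^4096 * 415^8192 * 415^16384 * 415^262144 * 415^524288 = 157 (mod 507); answer 157
Part II: W1 = 157; d = 4; total draws C(12,6) = 924; favorable C(9,6) = 84; P = 1/11; answer 1/11
Part III: W2 = 1/11; threaded value p + q = 12; c = -21; cross terms: (-16*-35 - -11*-33)=197, (-11*-20 - 16*-35)=780, (16*-16 - 35*-20)=444, (35*-3 - -21*-16)=-441, (-21*-33 - -16*-3)=645; twice the area = |1625| = 1625; area = 1625/2; boundary points = 1 + 3 + 1 + 1 + 5 = 11; strictly interior points = area - boundary/2 + 1 = 808; answer 808

808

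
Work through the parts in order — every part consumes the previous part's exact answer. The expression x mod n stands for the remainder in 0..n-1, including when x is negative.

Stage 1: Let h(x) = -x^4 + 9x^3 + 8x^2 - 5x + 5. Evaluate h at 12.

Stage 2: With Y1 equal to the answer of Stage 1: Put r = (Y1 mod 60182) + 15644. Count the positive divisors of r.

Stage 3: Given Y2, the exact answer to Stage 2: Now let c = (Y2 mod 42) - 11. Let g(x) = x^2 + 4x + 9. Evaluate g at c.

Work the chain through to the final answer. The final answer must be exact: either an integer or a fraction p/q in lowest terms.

6

Stage 1: -1*(12)^4 + 9*(12)^3 + 8*(12)^2 - 5*(12)^1 + 5 = (-20736) + (15552) + (1152) + (-60) + (5) = -4087; answer -4087
Stage 2: Y1 = -4087; r = 71739; 71739 = 3^3 * 2657; number of divisors = (3+1) * (1+1) = 8; answer 8
Stage 3: Y2 = 8; c = -3; 1*(-3)^2 + 4*(-3)^1 + 9 = (9) + (-12) + (9) = 6; answer 6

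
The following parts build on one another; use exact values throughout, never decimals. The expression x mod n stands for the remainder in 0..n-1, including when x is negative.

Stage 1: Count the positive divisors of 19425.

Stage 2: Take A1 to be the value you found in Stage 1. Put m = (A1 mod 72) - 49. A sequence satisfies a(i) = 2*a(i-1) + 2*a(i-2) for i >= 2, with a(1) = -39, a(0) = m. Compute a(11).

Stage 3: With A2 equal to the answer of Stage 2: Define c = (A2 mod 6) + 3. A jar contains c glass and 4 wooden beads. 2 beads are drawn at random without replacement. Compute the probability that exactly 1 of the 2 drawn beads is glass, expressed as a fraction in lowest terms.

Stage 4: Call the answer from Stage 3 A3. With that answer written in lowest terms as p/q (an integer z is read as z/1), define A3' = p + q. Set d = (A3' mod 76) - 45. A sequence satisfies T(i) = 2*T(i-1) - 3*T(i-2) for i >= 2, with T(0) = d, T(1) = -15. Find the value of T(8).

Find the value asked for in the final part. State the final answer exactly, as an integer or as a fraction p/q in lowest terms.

642

Stage 1: 19425 = 3 * 5^2 * 7 * 37; number of divisors = (1+1) * (2+1) * (1+1) * (1+1) = 24; answer 24
Stage 2: A1 = 24; m = -25; a(2) = 2*(-39) + 2*(-25) = -128; iterating: a(2)=-128, a(3)=-334, a(4)=-924, a(5)=-2516, a(6)=-6880, a(7)=-18792, a(8)=-51344, a(9)=-140272, a(10)=-383232, a(11)=-1047008; answer -1047008
Stage 3: A2 = -1047008; c = 7; total draws C(11,2) = 55; favorable C(7,1)*C(4,1) = 28; P = 28/55; answer 28/55
Stage 4: A3 = 28/55; threaded value p + q = 83; d = -38; T(2) = 2*(-15) - 3*(-38) = 84; iterating: T(2)=84, T(3)=213, T(4)=174, T(5)=-291, T(6)=-1104, T(7)=-1335, T(8)=642; answer 642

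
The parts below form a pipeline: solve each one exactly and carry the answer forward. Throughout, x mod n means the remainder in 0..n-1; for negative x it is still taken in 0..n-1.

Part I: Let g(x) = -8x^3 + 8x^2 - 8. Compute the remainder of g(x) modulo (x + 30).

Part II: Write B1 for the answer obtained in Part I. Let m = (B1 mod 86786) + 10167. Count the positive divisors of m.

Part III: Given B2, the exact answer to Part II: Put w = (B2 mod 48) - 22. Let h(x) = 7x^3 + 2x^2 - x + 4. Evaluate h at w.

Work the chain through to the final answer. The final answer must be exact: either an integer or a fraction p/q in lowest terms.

66

Part I: remainder = value at the root: -8*(-30)^3 + 8*(-30)^2 - 8 = (216000) + (7200) + (-8) = 223192; answer 223192
Part II: B1 = 223192; m = 59787; 59787 = 3^2 * 7 * 13 * 73; number of divisors = (2+1) * (1+1) * (1+1) * (1+1) = 24; answer 24
Part III: B2 = 24; w = 2; 7*(2)^3 + 2*(2)^2 - 1*(2)^1 + 4 = (56) + (8) + (-2) + (4) = 66; answer 66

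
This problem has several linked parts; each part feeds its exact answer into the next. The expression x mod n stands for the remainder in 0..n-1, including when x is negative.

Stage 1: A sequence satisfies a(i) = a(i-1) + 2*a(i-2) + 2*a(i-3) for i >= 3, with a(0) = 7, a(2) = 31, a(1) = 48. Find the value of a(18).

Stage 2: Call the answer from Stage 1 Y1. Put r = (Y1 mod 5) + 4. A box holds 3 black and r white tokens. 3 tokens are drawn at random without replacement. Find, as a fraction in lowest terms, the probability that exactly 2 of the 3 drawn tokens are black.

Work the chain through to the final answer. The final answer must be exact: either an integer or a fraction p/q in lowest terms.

7/40

Stage 1: a(3) = 1*(31) + 2*(48) + 2*(7) = 141; iterating: a(3)=141, a(4)=299, a(5)=643, a(6)=1523, a(7)=3407, a(8)=7739, a(9)=17599, a(10)=39891, a(11)=90567, a(12)=205547, a(13)=466463, a(14)=1058691, a(15)=2402711, a(16)=5453019, a(17)=12375823, a(18)=28087283; answer 28087283
Stage 2: Y1 = 28087283; r = 7; total draws C(10,3) = 120; favorable C(3,2)*C(7,1) = 21; P = 7/40; answer 7/40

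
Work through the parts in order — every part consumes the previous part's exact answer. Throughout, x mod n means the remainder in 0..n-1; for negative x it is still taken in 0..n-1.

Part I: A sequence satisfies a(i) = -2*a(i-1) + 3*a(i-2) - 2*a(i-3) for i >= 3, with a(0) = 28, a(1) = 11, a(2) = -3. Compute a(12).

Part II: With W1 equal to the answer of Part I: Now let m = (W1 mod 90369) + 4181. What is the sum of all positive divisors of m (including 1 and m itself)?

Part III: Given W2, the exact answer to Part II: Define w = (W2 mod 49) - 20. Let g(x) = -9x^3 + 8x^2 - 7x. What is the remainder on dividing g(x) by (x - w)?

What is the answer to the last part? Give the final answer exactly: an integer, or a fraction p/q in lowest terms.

Part I: a(3) = -2*(-3) + 3*(11) - 2*(28) = -17; iterating: a(3)=-17, a(4)=3, a(5)=-51, a(6)=145, a(7)=-449, a(8)=1435, a(9)=-4507, a(10)=14217, a(11)=-44825, a(12)=141315; answer 141315
Part II: W1 = 141315; m = 55127; 55127 is prime, so its only divisors are 1 and 55127; sigma = 1 + 55127 = 55128; answer 55128
Part III: W2 = 55128; w = -17; remainder = value at the root: -9*(-17)^3 + 8*(-17)^2 - 7*(-17)^1 = (44217) + (2312) + (119) = 46648; answer 46648

46648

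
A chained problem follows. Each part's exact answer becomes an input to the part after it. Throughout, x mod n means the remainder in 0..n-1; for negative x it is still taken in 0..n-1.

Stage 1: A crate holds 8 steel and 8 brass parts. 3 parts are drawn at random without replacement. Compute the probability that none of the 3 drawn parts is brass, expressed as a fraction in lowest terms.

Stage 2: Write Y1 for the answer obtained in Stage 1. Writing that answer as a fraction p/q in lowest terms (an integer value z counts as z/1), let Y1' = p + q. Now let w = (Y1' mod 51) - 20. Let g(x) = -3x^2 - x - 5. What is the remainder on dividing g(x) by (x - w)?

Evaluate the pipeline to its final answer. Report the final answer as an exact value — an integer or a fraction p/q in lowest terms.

Stage 1: total draws C(16,3) = 560; favorable C(8,3) = 56; P = 1/10; answer 1/10
Stage 2: Y1 = 1/10; threaded value p + q = 11; w = -9; remainder = value at the root: -3*(-9)^2 - 1*(-9)^1 - 5 = (-243) + (9) + (-5) = -239; answer -239

-239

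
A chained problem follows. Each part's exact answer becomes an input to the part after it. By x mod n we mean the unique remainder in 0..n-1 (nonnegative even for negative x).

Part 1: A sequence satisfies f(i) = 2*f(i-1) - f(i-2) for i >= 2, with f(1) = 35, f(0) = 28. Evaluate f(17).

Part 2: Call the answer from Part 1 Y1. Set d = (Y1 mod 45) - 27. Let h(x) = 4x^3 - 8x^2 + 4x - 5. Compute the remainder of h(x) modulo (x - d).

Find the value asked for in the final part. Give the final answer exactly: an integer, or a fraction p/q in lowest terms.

Part 1: f(2) = 2*(35) - 1*(28) = 42; iterating: f(2)=42, f(3)=49, f(4)=56, f(5)=63, f(6)=70, f(7)=77, f(8)=84, f(9)=91, f(10)=98, f(11)=105, f(12)=112, f(13)=119, f(14)=126, f(15)=133, f(16)=140, f(17)=147; answer 147
Part 2: Y1 = 147; d = -15; remainder = value at the root: 4*(-15)^3 - 8*(-15)^2 + 4*(-15)^1 - 5 = (-13500) + (-1800) + (-60) + (-5) = -15365; answer -15365

-15365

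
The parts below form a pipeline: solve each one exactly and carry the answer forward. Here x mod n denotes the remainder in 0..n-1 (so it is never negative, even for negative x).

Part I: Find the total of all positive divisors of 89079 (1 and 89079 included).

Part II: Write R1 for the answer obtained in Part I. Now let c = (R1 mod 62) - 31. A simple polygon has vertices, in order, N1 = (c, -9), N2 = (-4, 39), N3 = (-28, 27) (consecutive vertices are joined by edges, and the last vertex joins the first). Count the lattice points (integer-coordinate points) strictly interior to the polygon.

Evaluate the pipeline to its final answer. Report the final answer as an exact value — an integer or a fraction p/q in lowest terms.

Part I: 89079 = 3 * 23 * 1291; sigma = (1 + 3) * (1 + 23) * (1 + 1291) = 4 * 24 * 1292 = 124032; answer 124032
Part II: R1 = 124032; c = 1; cross terms: (1*39 - -4*-9)=3, (-4*27 - -28*39)=984, (-28*-9 - 1*27)=225; twice the area = |1212| = 1212; area = 606; boundary points = 1 + 12 + 1 = 14; strictly interior points = area - boundary/2 + 1 = 600; answer 600

600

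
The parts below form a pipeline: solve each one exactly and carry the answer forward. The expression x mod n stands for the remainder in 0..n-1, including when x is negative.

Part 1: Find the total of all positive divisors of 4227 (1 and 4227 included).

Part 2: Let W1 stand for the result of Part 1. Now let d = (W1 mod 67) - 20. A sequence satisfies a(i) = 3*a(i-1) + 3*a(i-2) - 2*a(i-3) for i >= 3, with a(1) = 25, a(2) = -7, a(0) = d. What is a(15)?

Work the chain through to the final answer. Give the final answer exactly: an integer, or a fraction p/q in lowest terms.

269444182

Part 1: 4227 = 3 * 1409; sigma = (1 + 3) * (1 + 1409) = 4 * 1410 = 5640; answer 5640
Part 2: W1 = 5640; d = -8; a(3) = 3*(-7) + 3*(25) - 2*(-8) = 70; iterating: a(3)=70, a(4)=139, a(5)=641, a(6)=2200, a(7)=8245, a(8)=30053, a(9)=110494, a(10)=405151, a(11)=1486829, a(12)=5454952, a(13)=20015041, a(14)=73436321, a(15)=269444182; answer 269444182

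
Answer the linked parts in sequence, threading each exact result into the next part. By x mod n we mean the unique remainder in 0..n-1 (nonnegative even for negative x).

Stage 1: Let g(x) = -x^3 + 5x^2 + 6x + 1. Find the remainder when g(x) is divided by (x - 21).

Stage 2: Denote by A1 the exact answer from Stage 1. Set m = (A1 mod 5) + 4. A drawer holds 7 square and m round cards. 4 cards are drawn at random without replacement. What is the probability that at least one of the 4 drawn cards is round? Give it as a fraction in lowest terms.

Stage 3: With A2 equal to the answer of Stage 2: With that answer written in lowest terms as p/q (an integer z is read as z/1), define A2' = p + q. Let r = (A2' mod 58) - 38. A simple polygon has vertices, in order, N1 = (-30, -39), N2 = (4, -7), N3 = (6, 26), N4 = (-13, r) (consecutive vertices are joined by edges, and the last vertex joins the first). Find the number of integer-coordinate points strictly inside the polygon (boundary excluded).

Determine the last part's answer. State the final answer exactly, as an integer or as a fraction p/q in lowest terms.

Stage 1: remainder = value at the root: -1*(21)^3 + 5*(21)^2 + 6*(21)^1 + 1 = (-9261) + (2205) + (126) + (1) = -6929; answer -6929
Stage 2: A1 = -6929; m = 5; total draws C(12,4) = 495; complement C(7,4) = 35; favorable 495 - 35 = 460; P = 92/99; answer 92/99
Stage 3: A2 = 92/99; threaded value p + q = 191; r = -21; cross terms: (-30*-7 - 4*-39)=366, (4*26 - 6*-7)=146, (6*-21 - -13*26)=212, (-13*-39 - -30*-21)=-123; twice the area = |601| = 601; area = 601/2; boundary points = 2 + 1 + 1 + 1 = 5; strictly interior points = area - boundary/2 + 1 = 299; answer 299

299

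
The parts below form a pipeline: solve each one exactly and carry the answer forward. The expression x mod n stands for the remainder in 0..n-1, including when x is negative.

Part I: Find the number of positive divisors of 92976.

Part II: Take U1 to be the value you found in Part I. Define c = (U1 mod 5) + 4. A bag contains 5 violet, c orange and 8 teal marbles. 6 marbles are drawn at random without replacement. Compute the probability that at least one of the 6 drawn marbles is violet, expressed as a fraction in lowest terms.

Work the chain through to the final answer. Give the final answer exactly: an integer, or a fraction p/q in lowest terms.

Part I: 92976 = 2^4 * 3 * 13 * 149; number of divisors = (4+1) * (1+1) * (1+1) * (1+1) = 40; answer 40
Part II: U1 = 40; c = 4; total draws C(17,6) = 12376; complement C(12,6) = 924; favorable 12376 - 924 = 11452; P = 409/442; answer 409/442

409/442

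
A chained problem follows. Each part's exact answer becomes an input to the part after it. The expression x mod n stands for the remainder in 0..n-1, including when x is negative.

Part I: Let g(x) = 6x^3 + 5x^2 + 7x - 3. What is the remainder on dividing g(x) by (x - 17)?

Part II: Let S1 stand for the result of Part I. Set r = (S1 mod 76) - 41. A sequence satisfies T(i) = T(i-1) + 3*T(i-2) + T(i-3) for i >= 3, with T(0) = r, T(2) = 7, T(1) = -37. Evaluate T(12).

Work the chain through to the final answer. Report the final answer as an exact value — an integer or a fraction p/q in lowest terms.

Part I: remainder = value at the root: 6*(17)^3 + 5*(17)^2 + 7*(17)^1 - 3 = (29478) + (1445) + (119) + (-3) = 31039; answer 31039
Part II: S1 = 31039; r = -10; T(3) = 1*(7) + 3*(-37) + 1*(-10) = -114; iterating: T(3)=-114, T(4)=-130, T(5)=-465, T(6)=-969, T(7)=-2494, T(8)=-5866, T(9)=-14317, T(10)=-34409, T(11)=-83226, T(12)=-200770; answer -200770

-200770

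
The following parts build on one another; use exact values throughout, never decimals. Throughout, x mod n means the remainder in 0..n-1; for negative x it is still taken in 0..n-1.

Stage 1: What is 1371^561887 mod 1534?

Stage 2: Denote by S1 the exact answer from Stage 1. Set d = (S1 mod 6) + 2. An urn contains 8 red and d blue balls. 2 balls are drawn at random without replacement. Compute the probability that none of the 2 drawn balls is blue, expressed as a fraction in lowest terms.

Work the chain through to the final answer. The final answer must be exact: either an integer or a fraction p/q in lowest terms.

4/15

Stage 1: squarings mod 1534: 1371^1=1371, 1371^2=491, 1371^4=243, 1371^8=757, 1371^16=867, 1371^32=29, 1371^64=841, 1371^128=107, 1371^256=711, 1371^512=835, 1371^1024=789, 1371^2048=1251, 1371^4096=321, 1371^8192=263, 1371^16384=139, 1371^32768=913, 1371^65536=607, 1371^131072=289, 1371^262144=685, 1371^524288=1355; 1371^561887 = 1371^1 * 1371^2 * 1371^4 * 1371^8 * 1371^16 * 1371^64 * 1371^128 * 1371^512 * 1371^4096 * 1371^32768 * 1371^524288 = 11 (mod 1534); answer 11
Stage 2: S1 = 11; d = 7; total draws C(15,2) = 105; favorable C(8,2) = 28; P = 4/15; answer 4/15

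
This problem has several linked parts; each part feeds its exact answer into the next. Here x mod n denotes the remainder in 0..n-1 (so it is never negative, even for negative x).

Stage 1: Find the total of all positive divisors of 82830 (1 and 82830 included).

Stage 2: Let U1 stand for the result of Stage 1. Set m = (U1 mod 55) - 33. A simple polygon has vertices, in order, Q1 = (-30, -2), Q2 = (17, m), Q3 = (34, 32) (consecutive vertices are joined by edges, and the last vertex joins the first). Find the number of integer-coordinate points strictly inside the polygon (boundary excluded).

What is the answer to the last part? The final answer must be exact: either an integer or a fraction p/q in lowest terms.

Stage 1: 82830 = 2 * 3 * 5 * 11 * 251; sigma = (1 + 2) * (1 + 3) * (1 + 5) * (1 + 11) * (1 + 251) = 3 * 4 * 6 * 12 * 252 = 217728; answer 217728
Stage 2: U1 = 217728; m = 5; cross terms: (-30*5 - 17*-2)=-116, (17*32 - 34*5)=374, (34*-2 - -30*32)=892; twice the area = |1150| = 1150; area = 575; boundary points = 1 + 1 + 2 = 4; strictly interior points = area - boundary/2 + 1 = 574; answer 574

574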